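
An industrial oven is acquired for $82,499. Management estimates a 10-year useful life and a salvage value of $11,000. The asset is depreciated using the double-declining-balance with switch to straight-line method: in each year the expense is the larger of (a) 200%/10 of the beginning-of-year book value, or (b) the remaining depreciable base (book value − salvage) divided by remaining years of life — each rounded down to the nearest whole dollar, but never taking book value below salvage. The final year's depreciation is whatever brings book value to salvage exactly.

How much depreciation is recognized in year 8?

$3,460

Depreciable base = $82,499 − $11,000 = $71,499.
Year 1: DB = ⌊$82,499 × 200%/10⌋ = $16,499; SL = ⌊$71,499/10⌋ = $7,149 → take DB $16,499. Book value $66,000.
Year 2: DB = ⌊$66,000 × 200%/10⌋ = $13,200; SL = ⌊$55,000/9⌋ = $6,111 → take DB $13,200. Book value $52,800.
Year 3: DB = ⌊$52,800 × 200%/10⌋ = $10,560; SL = ⌊$41,800/8⌋ = $5,225 → take DB $10,560. Book value $42,240.
Year 4: DB = ⌊$42,240 × 200%/10⌋ = $8,448; SL = ⌊$31,240/7⌋ = $4,462 → take DB $8,448. Book value $33,792.
Year 5: DB = ⌊$33,792 × 200%/10⌋ = $6,758; SL = ⌊$22,792/6⌋ = $3,798 → take DB $6,758. Book value $27,034.
Year 6: DB = ⌊$27,034 × 200%/10⌋ = $5,406; SL = ⌊$16,034/5⌋ = $3,206 → take DB $5,406. Book value $21,628.
Year 7: DB = ⌊$21,628 × 200%/10⌋ = $4,325; SL = ⌊$10,628/4⌋ = $2,657 → take DB $4,325. Book value $17,303.
Year 8: DB = ⌊$17,303 × 200%/10⌋ = $3,460; SL = ⌊$6,303/3⌋ = $2,101 → take DB $3,460. Book value $13,843.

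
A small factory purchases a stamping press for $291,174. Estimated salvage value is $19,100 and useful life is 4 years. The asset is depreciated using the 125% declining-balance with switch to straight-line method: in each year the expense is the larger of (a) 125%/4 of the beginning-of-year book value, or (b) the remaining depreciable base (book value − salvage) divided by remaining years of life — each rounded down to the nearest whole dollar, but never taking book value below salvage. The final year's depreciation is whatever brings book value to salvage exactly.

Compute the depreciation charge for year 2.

Depreciable base = $291,174 − $19,100 = $272,074.
Year 1: DB = ⌊$291,174 × 125%/4⌋ = $90,991; SL = ⌊$272,074/4⌋ = $68,018 → take DB $90,991. Book value $200,183.
Year 2: DB = ⌊$200,183 × 125%/4⌋ = $62,557; SL = ⌊$181,083/3⌋ = $60,361 → take DB $62,557. Book value $137,626.

$62,557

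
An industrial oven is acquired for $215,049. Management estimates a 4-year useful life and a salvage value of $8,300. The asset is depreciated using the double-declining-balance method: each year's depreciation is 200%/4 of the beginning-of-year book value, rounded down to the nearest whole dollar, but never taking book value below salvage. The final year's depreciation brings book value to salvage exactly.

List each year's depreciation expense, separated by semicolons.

Depreciable base = $215,049 − $8,300 = $206,749.
Year 1: ⌊$215,049 × 200%/4⌋ = $107,524. Book value $107,525.
Year 2: ⌊$107,525 × 200%/4⌋ = $53,762. Book value $53,763.
Year 3: ⌊$53,763 × 200%/4⌋ = $26,881. Book value $26,882.
Year 4 (final): $26,882 − $8,300 = $18,582. Book value $8,300.

$107,524; $53,762; $26,881; $18,582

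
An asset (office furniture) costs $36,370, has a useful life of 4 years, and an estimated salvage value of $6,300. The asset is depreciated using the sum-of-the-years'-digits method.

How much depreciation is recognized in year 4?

$3,007

Depreciable base = $36,370 − $6,300 = $30,070.
Sum of the years' digits = 4+3+2+1 = 10.
Year 1: $30,070 × 4/10 = $12,028. Book value $24,342.
Year 2: $30,070 × 3/10 = $9,021. Book value $15,321.
Year 3: $30,070 × 2/10 = $6,014. Book value $9,307.
Year 4: $30,070 × 1/10 = $3,007. Book value $6,300.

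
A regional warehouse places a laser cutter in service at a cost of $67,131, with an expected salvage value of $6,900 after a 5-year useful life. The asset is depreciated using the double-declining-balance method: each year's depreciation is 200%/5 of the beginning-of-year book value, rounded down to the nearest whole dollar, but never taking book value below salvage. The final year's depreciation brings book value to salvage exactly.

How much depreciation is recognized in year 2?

Depreciable base = $67,131 − $6,900 = $60,231.
Year 1: ⌊$67,131 × 200%/5⌋ = $26,852. Book value $40,279.
Year 2: ⌊$40,279 × 200%/5⌋ = $16,111. Book value $24,168.

$16,111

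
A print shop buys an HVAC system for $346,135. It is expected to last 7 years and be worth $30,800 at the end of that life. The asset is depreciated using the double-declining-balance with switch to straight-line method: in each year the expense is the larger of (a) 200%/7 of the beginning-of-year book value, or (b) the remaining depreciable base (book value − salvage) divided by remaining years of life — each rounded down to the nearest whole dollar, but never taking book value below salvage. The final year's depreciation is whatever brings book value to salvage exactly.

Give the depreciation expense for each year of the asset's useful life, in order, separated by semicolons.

Depreciable base = $346,135 − $30,800 = $315,335.
Year 1: DB = ⌊$346,135 × 200%/7⌋ = $98,895; SL = ⌊$315,335/7⌋ = $45,047 → take DB $98,895. Book value $247,240.
Year 2: DB = ⌊$247,240 × 200%/7⌋ = $70,640; SL = ⌊$216,440/6⌋ = $36,073 → take DB $70,640. Book value $176,600.
Year 3: DB = ⌊$176,600 × 200%/7⌋ = $50,457; SL = ⌊$145,800/5⌋ = $29,160 → take DB $50,457. Book value $126,143.
Year 4: DB = ⌊$126,143 × 200%/7⌋ = $36,040; SL = ⌊$95,343/4⌋ = $23,835 → take DB $36,040. Book value $90,103.
Year 5: DB = ⌊$90,103 × 200%/7⌋ = $25,743; SL = ⌊$59,303/3⌋ = $19,767 → take DB $25,743. Book value $64,360.
Year 6: DB = ⌊$64,360 × 200%/7⌋ = $18,388; SL = ⌊$33,560/2⌋ = $16,780 → take DB $18,388. Book value $45,972.
Year 7 (final): $45,972 − $30,800 = $15,172. Book value $30,800.

$98,895; $70,640; $50,457; $36,040; $25,743; $18,388; $15,172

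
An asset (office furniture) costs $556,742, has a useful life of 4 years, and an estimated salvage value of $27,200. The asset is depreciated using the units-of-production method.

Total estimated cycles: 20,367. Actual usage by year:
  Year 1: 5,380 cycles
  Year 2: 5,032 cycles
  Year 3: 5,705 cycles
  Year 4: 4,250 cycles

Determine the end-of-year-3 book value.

Depreciable base = $556,742 − $27,200 = $529,542.
Rate = $529,542 / 20,367 cycles = $26 per cycle.
Year 1: 5,380 × $26 = $139,880. Book value $416,862.
Year 2: 5,032 × $26 = $130,832. Book value $286,030.
Year 3: 5,705 × $26 = $148,330. Book value $137,700.

$137,700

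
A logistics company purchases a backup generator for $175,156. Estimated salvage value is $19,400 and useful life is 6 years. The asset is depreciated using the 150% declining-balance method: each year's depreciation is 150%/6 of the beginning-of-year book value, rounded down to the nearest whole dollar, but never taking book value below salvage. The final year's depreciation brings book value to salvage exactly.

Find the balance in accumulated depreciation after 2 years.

$76,630

Depreciable base = $175,156 − $19,400 = $155,756.
Year 1: ⌊$175,156 × 150%/6⌋ = $43,789. Book value $131,367.
Year 2: ⌊$131,367 × 150%/6⌋ = $32,841. Book value $98,526.
Accumulated through year 2 = $175,156 − $98,526 = $76,630.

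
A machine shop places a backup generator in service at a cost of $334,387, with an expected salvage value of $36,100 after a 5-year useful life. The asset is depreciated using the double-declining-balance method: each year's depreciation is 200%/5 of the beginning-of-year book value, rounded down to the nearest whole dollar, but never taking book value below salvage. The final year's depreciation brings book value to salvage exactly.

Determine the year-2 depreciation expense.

$80,253

Depreciable base = $334,387 − $36,100 = $298,287.
Year 1: ⌊$334,387 × 200%/5⌋ = $133,754. Book value $200,633.
Year 2: ⌊$200,633 × 200%/5⌋ = $80,253. Book value $120,380.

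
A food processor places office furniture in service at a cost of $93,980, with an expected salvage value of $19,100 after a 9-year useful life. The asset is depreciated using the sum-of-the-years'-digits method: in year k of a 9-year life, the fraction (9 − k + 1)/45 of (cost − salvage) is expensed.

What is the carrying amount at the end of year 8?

Depreciable base = $93,980 − $19,100 = $74,880.
Sum of the years' digits = 9+8+7+6+5+4+3+2+1 = 45.
Year 1: $74,880 × 9/45 = $14,976. Book value $79,004.
Year 2: $74,880 × 8/45 = $13,312. Book value $65,692.
Year 3: $74,880 × 7/45 = $11,648. Book value $54,044.
Year 4: $74,880 × 6/45 = $9,984. Book value $44,060.
Year 5: $74,880 × 5/45 = $8,320. Book value $35,740.
Year 6: $74,880 × 4/45 = $6,656. Book value $29,084.
Year 7: $74,880 × 3/45 = $4,992. Book value $24,092.
Year 8: $74,880 × 2/45 = $3,328. Book value $20,764.

$20,764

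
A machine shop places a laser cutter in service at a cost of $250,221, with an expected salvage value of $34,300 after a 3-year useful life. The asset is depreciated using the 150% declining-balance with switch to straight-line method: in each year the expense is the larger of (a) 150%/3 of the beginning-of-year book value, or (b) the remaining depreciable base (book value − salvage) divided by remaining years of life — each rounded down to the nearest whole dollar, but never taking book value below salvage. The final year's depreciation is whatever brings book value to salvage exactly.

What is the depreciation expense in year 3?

Depreciable base = $250,221 − $34,300 = $215,921.
Year 1: DB = ⌊$250,221 × 150%/3⌋ = $125,110; SL = ⌊$215,921/3⌋ = $71,973 → take DB $125,110. Book value $125,111.
Year 2: DB = ⌊$125,111 × 150%/3⌋ = $62,555; SL = ⌊$90,811/2⌋ = $45,405 → take DB $62,555. Book value $62,556.
Year 3 (final): $62,556 − $34,300 = $28,256. Book value $34,300.

$28,256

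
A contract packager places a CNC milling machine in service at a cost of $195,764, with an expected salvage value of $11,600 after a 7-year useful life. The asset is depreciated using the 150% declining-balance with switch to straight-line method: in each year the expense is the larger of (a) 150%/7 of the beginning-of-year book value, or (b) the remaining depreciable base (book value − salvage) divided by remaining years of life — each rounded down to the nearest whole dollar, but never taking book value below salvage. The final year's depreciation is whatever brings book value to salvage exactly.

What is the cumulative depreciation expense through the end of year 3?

Depreciable base = $195,764 − $11,600 = $184,164.
Year 1: DB = ⌊$195,764 × 150%/7⌋ = $41,949; SL = ⌊$184,164/7⌋ = $26,309 → take DB $41,949. Book value $153,815.
Year 2: DB = ⌊$153,815 × 150%/7⌋ = $32,960; SL = ⌊$142,215/6⌋ = $23,702 → take DB $32,960. Book value $120,855.
Year 3: DB = ⌊$120,855 × 150%/7⌋ = $25,897; SL = ⌊$109,255/5⌋ = $21,851 → take DB $25,897. Book value $94,958.
Accumulated through year 3 = $195,764 − $94,958 = $100,806.

$100,806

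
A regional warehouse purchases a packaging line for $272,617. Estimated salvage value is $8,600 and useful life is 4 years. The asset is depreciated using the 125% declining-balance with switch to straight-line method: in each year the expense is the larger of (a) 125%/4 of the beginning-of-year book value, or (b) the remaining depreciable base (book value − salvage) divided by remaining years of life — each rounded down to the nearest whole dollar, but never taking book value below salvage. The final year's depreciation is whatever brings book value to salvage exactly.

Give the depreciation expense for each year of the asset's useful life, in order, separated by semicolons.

$85,192; $59,608; $59,608; $59,609

Depreciable base = $272,617 − $8,600 = $264,017.
Year 1: DB = ⌊$272,617 × 125%/4⌋ = $85,192; SL = ⌊$264,017/4⌋ = $66,004 → take DB $85,192. Book value $187,425.
Year 2: DB = ⌊$187,425 × 125%/4⌋ = $58,570; SL = ⌊$178,825/3⌋ = $59,608 → take SL $59,608. Book value $127,817.
Year 3: DB = ⌊$127,817 × 125%/4⌋ = $39,942; SL = ⌊$119,217/2⌋ = $59,608 → take SL $59,608. Book value $68,209.
Year 4 (final): $68,209 − $8,600 = $59,609. Book value $8,600.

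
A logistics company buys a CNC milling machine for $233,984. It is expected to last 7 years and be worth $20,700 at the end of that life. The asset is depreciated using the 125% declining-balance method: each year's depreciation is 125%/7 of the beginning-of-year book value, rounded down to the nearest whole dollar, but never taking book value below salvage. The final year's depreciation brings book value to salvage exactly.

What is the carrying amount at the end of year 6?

Depreciable base = $233,984 − $20,700 = $213,284.
Year 1: ⌊$233,984 × 125%/7⌋ = $41,782. Book value $192,202.
Year 2: ⌊$192,202 × 125%/7⌋ = $34,321. Book value $157,881.
Year 3: ⌊$157,881 × 125%/7⌋ = $28,193. Book value $129,688.
Year 4: ⌊$129,688 × 125%/7⌋ = $23,158. Book value $106,530.
Year 5: ⌊$106,530 × 125%/7⌋ = $19,023. Book value $87,507.
Year 6: ⌊$87,507 × 125%/7⌋ = $15,626. Book value $71,881.

$71,881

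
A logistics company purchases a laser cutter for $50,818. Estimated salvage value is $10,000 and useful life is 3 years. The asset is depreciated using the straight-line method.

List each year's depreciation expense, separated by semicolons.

$13,606; $13,606; $13,606

Depreciable base = $50,818 − $10,000 = $40,818.
Annual expense = $40,818 / 3 = $13,606.
End of year 1: book value $37,212.
End of year 2: book value $23,606.
End of year 3: book value $10,000.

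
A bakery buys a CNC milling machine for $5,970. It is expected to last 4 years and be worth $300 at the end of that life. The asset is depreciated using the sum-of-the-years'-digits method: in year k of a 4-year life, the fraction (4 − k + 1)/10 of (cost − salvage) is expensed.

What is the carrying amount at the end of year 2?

$2,001

Depreciable base = $5,970 − $300 = $5,670.
Sum of the years' digits = 4+3+2+1 = 10.
Year 1: $5,670 × 4/10 = $2,268. Book value $3,702.
Year 2: $5,670 × 3/10 = $1,701. Book value $2,001.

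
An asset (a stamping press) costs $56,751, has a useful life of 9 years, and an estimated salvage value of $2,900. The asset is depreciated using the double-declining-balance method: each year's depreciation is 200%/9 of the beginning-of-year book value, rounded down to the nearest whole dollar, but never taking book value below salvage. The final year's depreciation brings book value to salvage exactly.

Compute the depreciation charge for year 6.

Depreciable base = $56,751 − $2,900 = $53,851.
Year 1: ⌊$56,751 × 200%/9⌋ = $12,611. Book value $44,140.
Year 2: ⌊$44,140 × 200%/9⌋ = $9,808. Book value $34,332.
Year 3: ⌊$34,332 × 200%/9⌋ = $7,629. Book value $26,703.
Year 4: ⌊$26,703 × 200%/9⌋ = $5,934. Book value $20,769.
Year 5: ⌊$20,769 × 200%/9⌋ = $4,615. Book value $16,154.
Year 6: ⌊$16,154 × 200%/9⌋ = $3,589. Book value $12,565.

$3,589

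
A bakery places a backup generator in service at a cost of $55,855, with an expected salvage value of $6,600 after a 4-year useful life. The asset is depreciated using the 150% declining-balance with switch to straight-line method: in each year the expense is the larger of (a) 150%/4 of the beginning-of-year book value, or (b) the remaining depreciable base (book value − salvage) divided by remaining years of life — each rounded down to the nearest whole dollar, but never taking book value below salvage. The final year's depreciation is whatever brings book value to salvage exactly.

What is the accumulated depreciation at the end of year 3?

$42,218

Depreciable base = $55,855 − $6,600 = $49,255.
Year 1: DB = ⌊$55,855 × 150%/4⌋ = $20,945; SL = ⌊$49,255/4⌋ = $12,313 → take DB $20,945. Book value $34,910.
Year 2: DB = ⌊$34,910 × 150%/4⌋ = $13,091; SL = ⌊$28,310/3⌋ = $9,436 → take DB $13,091. Book value $21,819.
Year 3: DB = ⌊$21,819 × 150%/4⌋ = $8,182; SL = ⌊$15,219/2⌋ = $7,609 → take DB $8,182. Book value $13,637.
Accumulated through year 3 = $55,855 − $13,637 = $42,218.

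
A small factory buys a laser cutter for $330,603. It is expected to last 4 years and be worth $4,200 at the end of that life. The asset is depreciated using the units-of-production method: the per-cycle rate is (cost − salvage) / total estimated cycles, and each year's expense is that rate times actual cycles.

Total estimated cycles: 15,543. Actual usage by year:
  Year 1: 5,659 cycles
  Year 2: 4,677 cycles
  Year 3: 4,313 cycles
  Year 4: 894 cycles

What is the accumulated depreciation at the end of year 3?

Depreciable base = $330,603 − $4,200 = $326,403.
Rate = $326,403 / 15,543 cycles = $21 per cycle.
Year 1: 5,659 × $21 = $118,839. Book value $211,764.
Year 2: 4,677 × $21 = $98,217. Book value $113,547.
Year 3: 4,313 × $21 = $90,573. Book value $22,974.
Accumulated through year 3 = $330,603 − $22,974 = $307,629.

$307,629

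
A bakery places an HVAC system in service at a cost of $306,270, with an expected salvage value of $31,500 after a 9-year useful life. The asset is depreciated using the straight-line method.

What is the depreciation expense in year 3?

$30,530

Depreciable base = $306,270 − $31,500 = $274,770.
Annual expense = $274,770 / 9 = $30,530.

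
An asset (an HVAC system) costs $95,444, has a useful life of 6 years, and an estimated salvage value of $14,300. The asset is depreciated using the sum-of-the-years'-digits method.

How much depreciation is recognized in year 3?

$15,456

Depreciable base = $95,444 − $14,300 = $81,144.
Sum of the years' digits = 6+5+4+3+2+1 = 21.
Year 1: $81,144 × 6/21 = $23,184. Book value $72,260.
Year 2: $81,144 × 5/21 = $19,320. Book value $52,940.
Year 3: $81,144 × 4/21 = $15,456. Book value $37,484.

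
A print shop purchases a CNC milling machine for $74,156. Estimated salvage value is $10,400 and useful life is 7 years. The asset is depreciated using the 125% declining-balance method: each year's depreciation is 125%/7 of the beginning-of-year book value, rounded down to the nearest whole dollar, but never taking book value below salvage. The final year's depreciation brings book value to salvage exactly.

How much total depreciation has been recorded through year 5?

$46,422

Depreciable base = $74,156 − $10,400 = $63,756.
Year 1: ⌊$74,156 × 125%/7⌋ = $13,242. Book value $60,914.
Year 2: ⌊$60,914 × 125%/7⌋ = $10,877. Book value $50,037.
Year 3: ⌊$50,037 × 125%/7⌋ = $8,935. Book value $41,102.
Year 4: ⌊$41,102 × 125%/7⌋ = $7,339. Book value $33,763.
Year 5: ⌊$33,763 × 125%/7⌋ = $6,029. Book value $27,734.
Accumulated through year 5 = $74,156 − $27,734 = $46,422.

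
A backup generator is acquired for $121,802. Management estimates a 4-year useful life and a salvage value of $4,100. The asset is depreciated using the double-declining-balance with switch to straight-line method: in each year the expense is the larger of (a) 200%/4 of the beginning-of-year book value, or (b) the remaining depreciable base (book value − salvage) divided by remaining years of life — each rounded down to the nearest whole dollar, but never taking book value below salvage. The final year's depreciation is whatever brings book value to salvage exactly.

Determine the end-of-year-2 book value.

$30,451

Depreciable base = $121,802 − $4,100 = $117,702.
Year 1: DB = ⌊$121,802 × 200%/4⌋ = $60,901; SL = ⌊$117,702/4⌋ = $29,425 → take DB $60,901. Book value $60,901.
Year 2: DB = ⌊$60,901 × 200%/4⌋ = $30,450; SL = ⌊$56,801/3⌋ = $18,933 → take DB $30,450. Book value $30,451.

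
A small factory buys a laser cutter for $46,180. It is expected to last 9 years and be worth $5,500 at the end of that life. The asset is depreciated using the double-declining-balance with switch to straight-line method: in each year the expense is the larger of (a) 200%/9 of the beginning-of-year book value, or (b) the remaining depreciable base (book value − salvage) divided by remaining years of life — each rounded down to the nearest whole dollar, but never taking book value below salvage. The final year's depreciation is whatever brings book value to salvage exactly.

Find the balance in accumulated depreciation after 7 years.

$38,227

Depreciable base = $46,180 − $5,500 = $40,680.
Year 1: DB = ⌊$46,180 × 200%/9⌋ = $10,262; SL = ⌊$40,680/9⌋ = $4,520 → take DB $10,262. Book value $35,918.
Year 2: DB = ⌊$35,918 × 200%/9⌋ = $7,981; SL = ⌊$30,418/8⌋ = $3,802 → take DB $7,981. Book value $27,937.
Year 3: DB = ⌊$27,937 × 200%/9⌋ = $6,208; SL = ⌊$22,437/7⌋ = $3,205 → take DB $6,208. Book value $21,729.
Year 4: DB = ⌊$21,729 × 200%/9⌋ = $4,828; SL = ⌊$16,229/6⌋ = $2,704 → take DB $4,828. Book value $16,901.
Year 5: DB = ⌊$16,901 × 200%/9⌋ = $3,755; SL = ⌊$11,401/5⌋ = $2,280 → take DB $3,755. Book value $13,146.
Year 6: DB = ⌊$13,146 × 200%/9⌋ = $2,921; SL = ⌊$7,646/4⌋ = $1,911 → take DB $2,921. Book value $10,225.
Year 7: DB = ⌊$10,225 × 200%/9⌋ = $2,272; SL = ⌊$4,725/3⌋ = $1,575 → take DB $2,272. Book value $7,953.
Accumulated through year 7 = $46,180 − $7,953 = $38,227.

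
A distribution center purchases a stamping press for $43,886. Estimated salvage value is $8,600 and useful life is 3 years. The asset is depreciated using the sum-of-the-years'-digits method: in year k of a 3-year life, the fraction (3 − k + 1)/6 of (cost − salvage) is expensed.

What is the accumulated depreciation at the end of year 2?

Depreciable base = $43,886 − $8,600 = $35,286.
Sum of the years' digits = 3+2+1 = 6.
Year 1: $35,286 × 3/6 = $17,643. Book value $26,243.
Year 2: $35,286 × 2/6 = $11,762. Book value $14,481.
Accumulated through year 2 = $43,886 − $14,481 = $29,405.

$29,405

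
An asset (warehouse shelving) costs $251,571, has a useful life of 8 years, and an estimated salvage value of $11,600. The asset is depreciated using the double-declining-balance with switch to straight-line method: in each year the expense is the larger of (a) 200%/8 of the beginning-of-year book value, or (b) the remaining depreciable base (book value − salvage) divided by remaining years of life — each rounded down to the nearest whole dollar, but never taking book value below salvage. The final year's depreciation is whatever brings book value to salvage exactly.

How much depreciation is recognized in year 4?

$26,533

Depreciable base = $251,571 − $11,600 = $239,971.
Year 1: DB = ⌊$251,571 × 200%/8⌋ = $62,892; SL = ⌊$239,971/8⌋ = $29,996 → take DB $62,892. Book value $188,679.
Year 2: DB = ⌊$188,679 × 200%/8⌋ = $47,169; SL = ⌊$177,079/7⌋ = $25,297 → take DB $47,169. Book value $141,510.
Year 3: DB = ⌊$141,510 × 200%/8⌋ = $35,377; SL = ⌊$129,910/6⌋ = $21,651 → take DB $35,377. Book value $106,133.
Year 4: DB = ⌊$106,133 × 200%/8⌋ = $26,533; SL = ⌊$94,533/5⌋ = $18,906 → take DB $26,533. Book value $79,600.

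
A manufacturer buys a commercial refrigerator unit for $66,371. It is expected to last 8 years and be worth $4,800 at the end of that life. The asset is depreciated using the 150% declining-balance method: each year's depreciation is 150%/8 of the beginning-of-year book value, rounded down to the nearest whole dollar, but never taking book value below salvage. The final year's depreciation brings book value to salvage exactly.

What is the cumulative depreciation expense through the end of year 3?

Depreciable base = $66,371 − $4,800 = $61,571.
Year 1: ⌊$66,371 × 150%/8⌋ = $12,444. Book value $53,927.
Year 2: ⌊$53,927 × 150%/8⌋ = $10,111. Book value $43,816.
Year 3: ⌊$43,816 × 150%/8⌋ = $8,215. Book value $35,601.
Accumulated through year 3 = $66,371 − $35,601 = $30,770.

$30,770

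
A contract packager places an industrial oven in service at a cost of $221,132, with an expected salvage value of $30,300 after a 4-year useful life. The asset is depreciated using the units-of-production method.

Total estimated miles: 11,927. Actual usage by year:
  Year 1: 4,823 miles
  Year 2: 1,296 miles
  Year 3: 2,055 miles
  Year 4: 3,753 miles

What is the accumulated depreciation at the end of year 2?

$97,904

Depreciable base = $221,132 − $30,300 = $190,832.
Rate = $190,832 / 11,927 miles = $16 per mile.
Year 1: 4,823 × $16 = $77,168. Book value $143,964.
Year 2: 1,296 × $16 = $20,736. Book value $123,228.
Accumulated through year 2 = $221,132 − $123,228 = $97,904.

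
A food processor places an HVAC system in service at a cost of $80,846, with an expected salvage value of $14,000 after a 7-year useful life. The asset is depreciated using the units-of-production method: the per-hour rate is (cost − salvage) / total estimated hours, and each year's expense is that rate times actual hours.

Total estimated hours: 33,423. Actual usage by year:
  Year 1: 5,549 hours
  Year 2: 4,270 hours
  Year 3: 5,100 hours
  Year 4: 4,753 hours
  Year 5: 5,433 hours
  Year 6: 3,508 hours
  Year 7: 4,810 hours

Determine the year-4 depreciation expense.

Depreciable base = $80,846 − $14,000 = $66,846.
Rate = $66,846 / 33,423 hours = $2 per hour.
Year 1: 5,549 × $2 = $11,098. Book value $69,748.
Year 2: 4,270 × $2 = $8,540. Book value $61,208.
Year 3: 5,100 × $2 = $10,200. Book value $51,008.
Year 4: 4,753 × $2 = $9,506. Book value $41,502.

$9,506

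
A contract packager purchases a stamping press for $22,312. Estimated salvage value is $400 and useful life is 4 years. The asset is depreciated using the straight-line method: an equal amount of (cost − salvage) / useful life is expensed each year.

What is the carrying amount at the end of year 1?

Depreciable base = $22,312 − $400 = $21,912.
Annual expense = $21,912 / 4 = $5,478.
End of year 1: book value $16,834.

$16,834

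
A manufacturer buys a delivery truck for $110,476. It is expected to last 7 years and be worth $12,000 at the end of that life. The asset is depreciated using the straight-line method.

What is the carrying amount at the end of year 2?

$82,340

Depreciable base = $110,476 − $12,000 = $98,476.
Annual expense = $98,476 / 7 = $14,068.
End of year 1: book value $96,408.
End of year 2: book value $82,340.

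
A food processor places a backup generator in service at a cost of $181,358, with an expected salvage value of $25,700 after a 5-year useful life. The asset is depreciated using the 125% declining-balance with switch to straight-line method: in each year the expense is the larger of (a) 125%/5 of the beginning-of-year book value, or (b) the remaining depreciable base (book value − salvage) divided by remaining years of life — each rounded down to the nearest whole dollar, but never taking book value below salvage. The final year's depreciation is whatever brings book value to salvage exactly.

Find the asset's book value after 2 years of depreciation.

Depreciable base = $181,358 − $25,700 = $155,658.
Year 1: DB = ⌊$181,358 × 125%/5⌋ = $45,339; SL = ⌊$155,658/5⌋ = $31,131 → take DB $45,339. Book value $136,019.
Year 2: DB = ⌊$136,019 × 125%/5⌋ = $34,004; SL = ⌊$110,319/4⌋ = $27,579 → take DB $34,004. Book value $102,015.

$102,015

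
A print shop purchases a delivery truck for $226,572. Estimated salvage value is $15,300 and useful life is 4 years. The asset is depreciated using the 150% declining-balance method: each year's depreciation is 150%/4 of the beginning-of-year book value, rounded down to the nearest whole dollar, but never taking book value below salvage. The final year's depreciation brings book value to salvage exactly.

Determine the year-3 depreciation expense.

$33,189

Depreciable base = $226,572 − $15,300 = $211,272.
Year 1: ⌊$226,572 × 150%/4⌋ = $84,964. Book value $141,608.
Year 2: ⌊$141,608 × 150%/4⌋ = $53,103. Book value $88,505.
Year 3: ⌊$88,505 × 150%/4⌋ = $33,189. Book value $55,316.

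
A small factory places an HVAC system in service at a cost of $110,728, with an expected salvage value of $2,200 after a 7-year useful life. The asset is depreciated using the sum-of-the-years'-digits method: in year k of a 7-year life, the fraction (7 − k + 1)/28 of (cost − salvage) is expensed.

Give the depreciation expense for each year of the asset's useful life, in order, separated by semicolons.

Depreciable base = $110,728 − $2,200 = $108,528.
Sum of the years' digits = 7+6+5+4+3+2+1 = 28.
Year 1: $108,528 × 7/28 = $27,132. Book value $83,596.
Year 2: $108,528 × 6/28 = $23,256. Book value $60,340.
Year 3: $108,528 × 5/28 = $19,380. Book value $40,960.
Year 4: $108,528 × 4/28 = $15,504. Book value $25,456.
Year 5: $108,528 × 3/28 = $11,628. Book value $13,828.
Year 6: $108,528 × 2/28 = $7,752. Book value $6,076.
Year 7: $108,528 × 1/28 = $3,876. Book value $2,200.

$27,132; $23,256; $19,380; $15,504; $11,628; $7,752; $3,876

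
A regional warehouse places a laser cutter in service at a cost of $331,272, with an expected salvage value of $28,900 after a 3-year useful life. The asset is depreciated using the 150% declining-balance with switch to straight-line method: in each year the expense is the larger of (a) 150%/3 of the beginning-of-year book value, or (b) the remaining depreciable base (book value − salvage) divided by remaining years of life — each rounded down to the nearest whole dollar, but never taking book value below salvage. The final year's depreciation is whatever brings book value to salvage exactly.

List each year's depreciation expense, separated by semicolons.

Depreciable base = $331,272 − $28,900 = $302,372.
Year 1: DB = ⌊$331,272 × 150%/3⌋ = $165,636; SL = ⌊$302,372/3⌋ = $100,790 → take DB $165,636. Book value $165,636.
Year 2: DB = ⌊$165,636 × 150%/3⌋ = $82,818; SL = ⌊$136,736/2⌋ = $68,368 → take DB $82,818. Book value $82,818.
Year 3 (final): $82,818 − $28,900 = $53,918. Book value $28,900.

$165,636; $82,818; $53,918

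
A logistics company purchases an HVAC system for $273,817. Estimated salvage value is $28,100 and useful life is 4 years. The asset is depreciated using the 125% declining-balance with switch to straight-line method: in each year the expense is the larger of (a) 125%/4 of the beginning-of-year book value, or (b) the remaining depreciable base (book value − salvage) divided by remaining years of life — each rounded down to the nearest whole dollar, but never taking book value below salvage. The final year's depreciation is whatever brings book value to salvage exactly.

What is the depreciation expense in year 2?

$58,828

Depreciable base = $273,817 − $28,100 = $245,717.
Year 1: DB = ⌊$273,817 × 125%/4⌋ = $85,567; SL = ⌊$245,717/4⌋ = $61,429 → take DB $85,567. Book value $188,250.
Year 2: DB = ⌊$188,250 × 125%/4⌋ = $58,828; SL = ⌊$160,150/3⌋ = $53,383 → take DB $58,828. Book value $129,422.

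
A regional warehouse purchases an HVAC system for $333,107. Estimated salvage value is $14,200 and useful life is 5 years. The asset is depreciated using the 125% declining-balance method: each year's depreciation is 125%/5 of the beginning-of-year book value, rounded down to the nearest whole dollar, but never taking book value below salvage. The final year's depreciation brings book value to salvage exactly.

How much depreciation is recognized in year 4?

$35,132

Depreciable base = $333,107 − $14,200 = $318,907.
Year 1: ⌊$333,107 × 125%/5⌋ = $83,276. Book value $249,831.
Year 2: ⌊$249,831 × 125%/5⌋ = $62,457. Book value $187,374.
Year 3: ⌊$187,374 × 125%/5⌋ = $46,843. Book value $140,531.
Year 4: ⌊$140,531 × 125%/5⌋ = $35,132. Book value $105,399.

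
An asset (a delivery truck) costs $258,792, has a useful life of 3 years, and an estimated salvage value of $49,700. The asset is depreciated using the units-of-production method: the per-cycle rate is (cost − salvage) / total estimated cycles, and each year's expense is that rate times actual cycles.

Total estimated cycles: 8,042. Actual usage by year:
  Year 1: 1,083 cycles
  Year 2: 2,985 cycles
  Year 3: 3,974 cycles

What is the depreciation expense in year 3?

Depreciable base = $258,792 − $49,700 = $209,092.
Rate = $209,092 / 8,042 cycles = $26 per cycle.
Year 1: 1,083 × $26 = $28,158. Book value $230,634.
Year 2: 2,985 × $26 = $77,610. Book value $153,024.
Year 3: 3,974 × $26 = $103,324. Book value $49,700.

$103,324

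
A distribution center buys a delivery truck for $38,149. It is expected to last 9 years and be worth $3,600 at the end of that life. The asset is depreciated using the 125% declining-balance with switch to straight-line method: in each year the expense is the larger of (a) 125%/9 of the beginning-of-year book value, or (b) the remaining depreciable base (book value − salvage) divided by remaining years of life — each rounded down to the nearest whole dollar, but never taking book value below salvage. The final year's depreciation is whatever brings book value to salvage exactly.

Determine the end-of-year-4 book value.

Depreciable base = $38,149 − $3,600 = $34,549.
Year 1: DB = ⌊$38,149 × 125%/9⌋ = $5,298; SL = ⌊$34,549/9⌋ = $3,838 → take DB $5,298. Book value $32,851.
Year 2: DB = ⌊$32,851 × 125%/9⌋ = $4,562; SL = ⌊$29,251/8⌋ = $3,656 → take DB $4,562. Book value $28,289.
Year 3: DB = ⌊$28,289 × 125%/9⌋ = $3,929; SL = ⌊$24,689/7⌋ = $3,527 → take DB $3,929. Book value $24,360.
Year 4: DB = ⌊$24,360 × 125%/9⌋ = $3,383; SL = ⌊$20,760/6⌋ = $3,460 → take SL $3,460. Book value $20,900.

$20,900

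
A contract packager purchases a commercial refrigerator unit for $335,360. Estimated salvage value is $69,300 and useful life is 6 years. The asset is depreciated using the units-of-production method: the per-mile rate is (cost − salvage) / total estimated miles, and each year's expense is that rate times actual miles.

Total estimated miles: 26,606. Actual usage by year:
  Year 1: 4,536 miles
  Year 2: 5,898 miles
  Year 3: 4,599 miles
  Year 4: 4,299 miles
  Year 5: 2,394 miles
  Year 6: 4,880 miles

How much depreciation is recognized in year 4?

Depreciable base = $335,360 − $69,300 = $266,060.
Rate = $266,060 / 26,606 miles = $10 per mile.
Year 1: 4,536 × $10 = $45,360. Book value $290,000.
Year 2: 5,898 × $10 = $58,980. Book value $231,020.
Year 3: 4,599 × $10 = $45,990. Book value $185,030.
Year 4: 4,299 × $10 = $42,990. Book value $142,040.

$42,990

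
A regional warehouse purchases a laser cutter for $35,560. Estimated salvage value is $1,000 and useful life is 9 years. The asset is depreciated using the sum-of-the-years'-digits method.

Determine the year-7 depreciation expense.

$2,304

Depreciable base = $35,560 − $1,000 = $34,560.
Sum of the years' digits = 9+8+7+6+5+4+3+2+1 = 45.
Year 1: $34,560 × 9/45 = $6,912. Book value $28,648.
Year 2: $34,560 × 8/45 = $6,144. Book value $22,504.
Year 3: $34,560 × 7/45 = $5,376. Book value $17,128.
Year 4: $34,560 × 6/45 = $4,608. Book value $12,520.
Year 5: $34,560 × 5/45 = $3,840. Book value $8,680.
Year 6: $34,560 × 4/45 = $3,072. Book value $5,608.
Year 7: $34,560 × 3/45 = $2,304. Book value $3,304.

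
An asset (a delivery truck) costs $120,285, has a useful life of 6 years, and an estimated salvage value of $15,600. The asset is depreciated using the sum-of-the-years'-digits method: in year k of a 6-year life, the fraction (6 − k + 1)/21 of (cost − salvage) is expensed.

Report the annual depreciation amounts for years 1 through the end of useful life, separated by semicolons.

Depreciable base = $120,285 − $15,600 = $104,685.
Sum of the years' digits = 6+5+4+3+2+1 = 21.
Year 1: $104,685 × 6/21 = $29,910. Book value $90,375.
Year 2: $104,685 × 5/21 = $24,925. Book value $65,450.
Year 3: $104,685 × 4/21 = $19,940. Book value $45,510.
Year 4: $104,685 × 3/21 = $14,955. Book value $30,555.
Year 5: $104,685 × 2/21 = $9,970. Book value $20,585.
Year 6: $104,685 × 1/21 = $4,985. Book value $15,600.

$29,910; $24,925; $19,940; $14,955; $9,970; $4,985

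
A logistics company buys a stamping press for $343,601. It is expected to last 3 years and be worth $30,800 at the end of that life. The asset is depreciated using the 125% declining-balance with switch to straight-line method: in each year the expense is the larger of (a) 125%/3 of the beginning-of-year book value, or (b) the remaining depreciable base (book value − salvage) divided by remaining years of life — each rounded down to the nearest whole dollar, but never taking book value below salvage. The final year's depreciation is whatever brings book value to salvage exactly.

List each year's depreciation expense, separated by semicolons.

Depreciable base = $343,601 − $30,800 = $312,801.
Year 1: DB = ⌊$343,601 × 125%/3⌋ = $143,167; SL = ⌊$312,801/3⌋ = $104,267 → take DB $143,167. Book value $200,434.
Year 2: DB = ⌊$200,434 × 125%/3⌋ = $83,514; SL = ⌊$169,634/2⌋ = $84,817 → take SL $84,817. Book value $115,617.
Year 3 (final): $115,617 − $30,800 = $84,817. Book value $30,800.

$143,167; $84,817; $84,817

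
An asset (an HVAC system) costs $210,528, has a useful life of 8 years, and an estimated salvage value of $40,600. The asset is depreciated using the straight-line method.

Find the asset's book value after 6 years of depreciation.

Depreciable base = $210,528 − $40,600 = $169,928.
Annual expense = $169,928 / 8 = $21,241.
End of year 1: book value $189,287.
End of year 2: book value $168,046.
End of year 3: book value $146,805.
End of year 4: book value $125,564.
End of year 5: book value $104,323.
End of year 6: book value $83,082.

$83,082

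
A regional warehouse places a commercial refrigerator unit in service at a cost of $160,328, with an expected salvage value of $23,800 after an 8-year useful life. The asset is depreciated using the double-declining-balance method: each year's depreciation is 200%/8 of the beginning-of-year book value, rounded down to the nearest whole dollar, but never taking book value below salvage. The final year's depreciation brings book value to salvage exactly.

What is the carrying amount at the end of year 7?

Depreciable base = $160,328 − $23,800 = $136,528.
Year 1: ⌊$160,328 × 200%/8⌋ = $40,082. Book value $120,246.
Year 2: ⌊$120,246 × 200%/8⌋ = $30,061. Book value $90,185.
Year 3: ⌊$90,185 × 200%/8⌋ = $22,546. Book value $67,639.
Year 4: ⌊$67,639 × 200%/8⌋ = $16,909. Book value $50,730.
Year 5: ⌊$50,730 × 200%/8⌋ = $12,682. Book value $38,048.
Year 6: ⌊$38,048 × 200%/8⌋ = $9,512. Book value $28,536.
Year 7: ⌊$28,536 × 200%/8⌋ = $7,134, capped at $4,736. Book value $23,800.

$23,800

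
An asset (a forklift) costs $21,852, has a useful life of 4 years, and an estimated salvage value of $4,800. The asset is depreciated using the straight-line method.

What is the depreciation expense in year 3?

$4,263

Depreciable base = $21,852 − $4,800 = $17,052.
Annual expense = $17,052 / 4 = $4,263.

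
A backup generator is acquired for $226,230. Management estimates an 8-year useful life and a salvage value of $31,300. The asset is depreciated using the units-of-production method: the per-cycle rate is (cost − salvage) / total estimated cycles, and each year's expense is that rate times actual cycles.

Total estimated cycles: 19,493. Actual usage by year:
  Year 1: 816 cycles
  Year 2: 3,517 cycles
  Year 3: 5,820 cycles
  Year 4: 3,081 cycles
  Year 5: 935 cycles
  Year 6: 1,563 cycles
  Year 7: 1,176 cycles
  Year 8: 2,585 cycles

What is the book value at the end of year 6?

$68,910

Depreciable base = $226,230 − $31,300 = $194,930.
Rate = $194,930 / 19,493 cycles = $10 per cycle.
Year 1: 816 × $10 = $8,160. Book value $218,070.
Year 2: 3,517 × $10 = $35,170. Book value $182,900.
Year 3: 5,820 × $10 = $58,200. Book value $124,700.
Year 4: 3,081 × $10 = $30,810. Book value $93,890.
Year 5: 935 × $10 = $9,350. Book value $84,540.
Year 6: 1,563 × $10 = $15,630. Book value $68,910.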